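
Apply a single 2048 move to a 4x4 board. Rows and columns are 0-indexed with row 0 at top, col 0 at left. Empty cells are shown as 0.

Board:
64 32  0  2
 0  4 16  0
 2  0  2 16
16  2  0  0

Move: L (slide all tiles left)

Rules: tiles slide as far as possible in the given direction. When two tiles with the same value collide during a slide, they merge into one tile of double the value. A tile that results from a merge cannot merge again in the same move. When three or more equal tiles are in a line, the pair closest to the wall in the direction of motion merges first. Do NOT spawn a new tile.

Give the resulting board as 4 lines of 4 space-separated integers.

Slide left:
row 0: [64, 32, 0, 2] -> [64, 32, 2, 0]
row 1: [0, 4, 16, 0] -> [4, 16, 0, 0]
row 2: [2, 0, 2, 16] -> [4, 16, 0, 0]
row 3: [16, 2, 0, 0] -> [16, 2, 0, 0]

Answer: 64 32  2  0
 4 16  0  0
 4 16  0  0
16  2  0  0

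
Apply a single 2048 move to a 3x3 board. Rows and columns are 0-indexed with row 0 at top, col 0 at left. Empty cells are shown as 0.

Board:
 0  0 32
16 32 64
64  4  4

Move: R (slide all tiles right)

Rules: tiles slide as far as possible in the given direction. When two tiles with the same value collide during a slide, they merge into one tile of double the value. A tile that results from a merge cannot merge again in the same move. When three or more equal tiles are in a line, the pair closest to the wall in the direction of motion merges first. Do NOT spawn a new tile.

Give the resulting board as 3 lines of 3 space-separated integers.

Answer:  0  0 32
16 32 64
 0 64  8

Derivation:
Slide right:
row 0: [0, 0, 32] -> [0, 0, 32]
row 1: [16, 32, 64] -> [16, 32, 64]
row 2: [64, 4, 4] -> [0, 64, 8]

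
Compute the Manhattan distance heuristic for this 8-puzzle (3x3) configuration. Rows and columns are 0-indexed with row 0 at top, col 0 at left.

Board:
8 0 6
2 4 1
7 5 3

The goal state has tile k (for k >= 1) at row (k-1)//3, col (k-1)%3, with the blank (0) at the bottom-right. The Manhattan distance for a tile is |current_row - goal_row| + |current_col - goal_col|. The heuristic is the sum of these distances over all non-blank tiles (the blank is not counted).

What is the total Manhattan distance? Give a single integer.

Tile 8: at (0,0), goal (2,1), distance |0-2|+|0-1| = 3
Tile 6: at (0,2), goal (1,2), distance |0-1|+|2-2| = 1
Tile 2: at (1,0), goal (0,1), distance |1-0|+|0-1| = 2
Tile 4: at (1,1), goal (1,0), distance |1-1|+|1-0| = 1
Tile 1: at (1,2), goal (0,0), distance |1-0|+|2-0| = 3
Tile 7: at (2,0), goal (2,0), distance |2-2|+|0-0| = 0
Tile 5: at (2,1), goal (1,1), distance |2-1|+|1-1| = 1
Tile 3: at (2,2), goal (0,2), distance |2-0|+|2-2| = 2
Sum: 3 + 1 + 2 + 1 + 3 + 0 + 1 + 2 = 13

Answer: 13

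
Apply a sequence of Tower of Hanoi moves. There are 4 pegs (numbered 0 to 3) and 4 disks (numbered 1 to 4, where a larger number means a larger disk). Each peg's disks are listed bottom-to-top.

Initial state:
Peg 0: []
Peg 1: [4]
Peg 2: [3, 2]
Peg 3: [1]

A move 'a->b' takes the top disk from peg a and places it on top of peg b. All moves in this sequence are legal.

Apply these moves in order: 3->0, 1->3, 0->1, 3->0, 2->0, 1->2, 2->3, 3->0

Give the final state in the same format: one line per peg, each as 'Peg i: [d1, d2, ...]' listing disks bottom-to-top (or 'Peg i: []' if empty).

After move 1 (3->0):
Peg 0: [1]
Peg 1: [4]
Peg 2: [3, 2]
Peg 3: []

After move 2 (1->3):
Peg 0: [1]
Peg 1: []
Peg 2: [3, 2]
Peg 3: [4]

After move 3 (0->1):
Peg 0: []
Peg 1: [1]
Peg 2: [3, 2]
Peg 3: [4]

After move 4 (3->0):
Peg 0: [4]
Peg 1: [1]
Peg 2: [3, 2]
Peg 3: []

After move 5 (2->0):
Peg 0: [4, 2]
Peg 1: [1]
Peg 2: [3]
Peg 3: []

After move 6 (1->2):
Peg 0: [4, 2]
Peg 1: []
Peg 2: [3, 1]
Peg 3: []

After move 7 (2->3):
Peg 0: [4, 2]
Peg 1: []
Peg 2: [3]
Peg 3: [1]

After move 8 (3->0):
Peg 0: [4, 2, 1]
Peg 1: []
Peg 2: [3]
Peg 3: []

Answer: Peg 0: [4, 2, 1]
Peg 1: []
Peg 2: [3]
Peg 3: []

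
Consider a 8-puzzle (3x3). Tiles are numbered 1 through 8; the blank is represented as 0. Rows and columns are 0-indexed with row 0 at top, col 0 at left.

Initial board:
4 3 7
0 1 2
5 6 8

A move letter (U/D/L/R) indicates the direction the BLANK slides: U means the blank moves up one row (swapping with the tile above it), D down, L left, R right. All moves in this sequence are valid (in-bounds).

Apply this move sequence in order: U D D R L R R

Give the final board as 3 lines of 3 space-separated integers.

After move 1 (U):
0 3 7
4 1 2
5 6 8

After move 2 (D):
4 3 7
0 1 2
5 6 8

After move 3 (D):
4 3 7
5 1 2
0 6 8

After move 4 (R):
4 3 7
5 1 2
6 0 8

After move 5 (L):
4 3 7
5 1 2
0 6 8

After move 6 (R):
4 3 7
5 1 2
6 0 8

After move 7 (R):
4 3 7
5 1 2
6 8 0

Answer: 4 3 7
5 1 2
6 8 0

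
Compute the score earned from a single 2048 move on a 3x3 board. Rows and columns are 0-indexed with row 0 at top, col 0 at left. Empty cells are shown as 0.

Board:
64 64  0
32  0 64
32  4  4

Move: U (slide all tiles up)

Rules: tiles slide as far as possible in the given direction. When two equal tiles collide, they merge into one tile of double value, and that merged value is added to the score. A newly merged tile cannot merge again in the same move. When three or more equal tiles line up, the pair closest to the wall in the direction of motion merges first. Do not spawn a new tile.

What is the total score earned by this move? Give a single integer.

Slide up:
col 0: [64, 32, 32] -> [64, 64, 0]  score +64 (running 64)
col 1: [64, 0, 4] -> [64, 4, 0]  score +0 (running 64)
col 2: [0, 64, 4] -> [64, 4, 0]  score +0 (running 64)
Board after move:
64 64 64
64  4  4
 0  0  0

Answer: 64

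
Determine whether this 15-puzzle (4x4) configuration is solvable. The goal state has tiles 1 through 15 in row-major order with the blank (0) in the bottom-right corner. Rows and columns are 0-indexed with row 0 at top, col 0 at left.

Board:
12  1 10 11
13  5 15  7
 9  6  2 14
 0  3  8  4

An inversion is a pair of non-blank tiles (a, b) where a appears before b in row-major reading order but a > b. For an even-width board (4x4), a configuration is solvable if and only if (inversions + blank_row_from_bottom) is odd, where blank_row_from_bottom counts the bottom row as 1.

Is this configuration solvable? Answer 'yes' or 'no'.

Inversions: 62
Blank is in row 3 (0-indexed from top), which is row 1 counting from the bottom (bottom = 1).
62 + 1 = 63, which is odd, so the puzzle is solvable.

Answer: yes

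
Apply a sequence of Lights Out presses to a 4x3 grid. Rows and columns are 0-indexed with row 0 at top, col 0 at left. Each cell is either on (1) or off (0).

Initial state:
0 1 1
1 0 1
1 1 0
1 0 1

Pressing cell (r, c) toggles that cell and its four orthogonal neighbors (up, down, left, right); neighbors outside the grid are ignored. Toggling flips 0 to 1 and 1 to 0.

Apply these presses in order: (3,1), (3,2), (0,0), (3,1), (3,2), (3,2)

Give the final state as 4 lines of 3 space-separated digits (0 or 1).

After press 1 at (3,1):
0 1 1
1 0 1
1 0 0
0 1 0

After press 2 at (3,2):
0 1 1
1 0 1
1 0 1
0 0 1

After press 3 at (0,0):
1 0 1
0 0 1
1 0 1
0 0 1

After press 4 at (3,1):
1 0 1
0 0 1
1 1 1
1 1 0

After press 5 at (3,2):
1 0 1
0 0 1
1 1 0
1 0 1

After press 6 at (3,2):
1 0 1
0 0 1
1 1 1
1 1 0

Answer: 1 0 1
0 0 1
1 1 1
1 1 0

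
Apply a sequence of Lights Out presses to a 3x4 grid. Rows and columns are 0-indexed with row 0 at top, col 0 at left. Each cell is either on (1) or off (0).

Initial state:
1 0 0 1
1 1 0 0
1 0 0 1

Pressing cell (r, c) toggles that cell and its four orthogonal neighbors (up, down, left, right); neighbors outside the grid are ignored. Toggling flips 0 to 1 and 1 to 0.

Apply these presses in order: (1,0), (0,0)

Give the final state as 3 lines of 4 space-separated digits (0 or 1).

Answer: 1 1 0 1
1 0 0 0
0 0 0 1

Derivation:
After press 1 at (1,0):
0 0 0 1
0 0 0 0
0 0 0 1

After press 2 at (0,0):
1 1 0 1
1 0 0 0
0 0 0 1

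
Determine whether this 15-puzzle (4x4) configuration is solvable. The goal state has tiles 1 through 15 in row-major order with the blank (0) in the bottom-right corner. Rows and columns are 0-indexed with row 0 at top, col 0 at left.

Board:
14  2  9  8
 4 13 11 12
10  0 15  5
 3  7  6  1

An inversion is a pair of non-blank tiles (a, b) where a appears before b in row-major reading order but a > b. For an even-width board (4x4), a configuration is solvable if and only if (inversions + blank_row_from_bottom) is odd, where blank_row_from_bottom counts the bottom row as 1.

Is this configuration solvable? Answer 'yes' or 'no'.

Answer: yes

Derivation:
Inversions: 65
Blank is in row 2 (0-indexed from top), which is row 2 counting from the bottom (bottom = 1).
65 + 2 = 67, which is odd, so the puzzle is solvable.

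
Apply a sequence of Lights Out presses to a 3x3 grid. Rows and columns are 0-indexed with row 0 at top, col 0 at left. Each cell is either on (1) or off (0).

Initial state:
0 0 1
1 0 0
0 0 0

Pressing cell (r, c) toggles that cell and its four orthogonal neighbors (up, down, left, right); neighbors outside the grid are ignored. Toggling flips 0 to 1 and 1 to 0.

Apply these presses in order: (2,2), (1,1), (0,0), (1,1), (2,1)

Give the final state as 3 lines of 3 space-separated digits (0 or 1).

Answer: 1 1 1
0 1 1
1 0 0

Derivation:
After press 1 at (2,2):
0 0 1
1 0 1
0 1 1

After press 2 at (1,1):
0 1 1
0 1 0
0 0 1

After press 3 at (0,0):
1 0 1
1 1 0
0 0 1

After press 4 at (1,1):
1 1 1
0 0 1
0 1 1

After press 5 at (2,1):
1 1 1
0 1 1
1 0 0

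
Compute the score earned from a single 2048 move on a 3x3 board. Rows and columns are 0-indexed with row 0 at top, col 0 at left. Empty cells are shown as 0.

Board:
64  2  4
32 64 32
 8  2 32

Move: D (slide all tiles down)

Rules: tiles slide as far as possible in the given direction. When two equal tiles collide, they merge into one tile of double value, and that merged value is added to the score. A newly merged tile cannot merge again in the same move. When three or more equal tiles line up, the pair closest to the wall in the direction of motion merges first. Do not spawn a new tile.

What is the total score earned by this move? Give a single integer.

Slide down:
col 0: [64, 32, 8] -> [64, 32, 8]  score +0 (running 0)
col 1: [2, 64, 2] -> [2, 64, 2]  score +0 (running 0)
col 2: [4, 32, 32] -> [0, 4, 64]  score +64 (running 64)
Board after move:
64  2  0
32 64  4
 8  2 64

Answer: 64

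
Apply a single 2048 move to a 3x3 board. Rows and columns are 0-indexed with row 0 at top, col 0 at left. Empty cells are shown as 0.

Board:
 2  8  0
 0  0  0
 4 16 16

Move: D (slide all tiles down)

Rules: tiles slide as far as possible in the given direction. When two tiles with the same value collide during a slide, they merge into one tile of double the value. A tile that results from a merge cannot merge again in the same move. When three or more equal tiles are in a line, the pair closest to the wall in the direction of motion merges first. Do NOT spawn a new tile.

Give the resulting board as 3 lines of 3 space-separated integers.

Answer:  0  0  0
 2  8  0
 4 16 16

Derivation:
Slide down:
col 0: [2, 0, 4] -> [0, 2, 4]
col 1: [8, 0, 16] -> [0, 8, 16]
col 2: [0, 0, 16] -> [0, 0, 16]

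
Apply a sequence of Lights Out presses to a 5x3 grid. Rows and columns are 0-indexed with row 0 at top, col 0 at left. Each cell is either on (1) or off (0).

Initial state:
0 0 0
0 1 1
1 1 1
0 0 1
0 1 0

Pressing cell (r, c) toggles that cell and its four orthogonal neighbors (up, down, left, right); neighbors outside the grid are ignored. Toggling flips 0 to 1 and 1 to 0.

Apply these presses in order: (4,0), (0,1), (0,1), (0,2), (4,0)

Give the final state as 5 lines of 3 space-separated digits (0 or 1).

Answer: 0 1 1
0 1 0
1 1 1
0 0 1
0 1 0

Derivation:
After press 1 at (4,0):
0 0 0
0 1 1
1 1 1
1 0 1
1 0 0

After press 2 at (0,1):
1 1 1
0 0 1
1 1 1
1 0 1
1 0 0

After press 3 at (0,1):
0 0 0
0 1 1
1 1 1
1 0 1
1 0 0

After press 4 at (0,2):
0 1 1
0 1 0
1 1 1
1 0 1
1 0 0

After press 5 at (4,0):
0 1 1
0 1 0
1 1 1
0 0 1
0 1 0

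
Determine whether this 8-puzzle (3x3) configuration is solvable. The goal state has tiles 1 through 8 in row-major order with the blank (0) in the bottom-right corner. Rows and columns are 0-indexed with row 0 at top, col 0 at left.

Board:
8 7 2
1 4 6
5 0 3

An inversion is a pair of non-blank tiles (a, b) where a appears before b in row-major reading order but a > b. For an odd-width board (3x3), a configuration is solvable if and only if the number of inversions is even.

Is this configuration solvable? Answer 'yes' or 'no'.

Answer: yes

Derivation:
Inversions (pairs i<j in row-major order where tile[i] > tile[j] > 0): 18
18 is even, so the puzzle is solvable.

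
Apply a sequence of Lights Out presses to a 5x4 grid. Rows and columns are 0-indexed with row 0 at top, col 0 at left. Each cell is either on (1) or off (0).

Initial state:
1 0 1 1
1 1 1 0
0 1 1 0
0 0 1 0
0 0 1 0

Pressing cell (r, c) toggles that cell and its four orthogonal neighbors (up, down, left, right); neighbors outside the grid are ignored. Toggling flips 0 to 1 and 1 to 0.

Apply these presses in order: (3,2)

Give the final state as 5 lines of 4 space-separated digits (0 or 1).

Answer: 1 0 1 1
1 1 1 0
0 1 0 0
0 1 0 1
0 0 0 0

Derivation:
After press 1 at (3,2):
1 0 1 1
1 1 1 0
0 1 0 0
0 1 0 1
0 0 0 0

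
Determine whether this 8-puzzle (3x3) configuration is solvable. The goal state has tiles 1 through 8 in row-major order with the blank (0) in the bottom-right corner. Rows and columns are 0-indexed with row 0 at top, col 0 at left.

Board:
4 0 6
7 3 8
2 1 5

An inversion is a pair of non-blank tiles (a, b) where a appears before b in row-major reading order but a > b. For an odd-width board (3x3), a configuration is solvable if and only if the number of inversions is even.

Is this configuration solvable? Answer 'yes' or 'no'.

Answer: no

Derivation:
Inversions (pairs i<j in row-major order where tile[i] > tile[j] > 0): 17
17 is odd, so the puzzle is not solvable.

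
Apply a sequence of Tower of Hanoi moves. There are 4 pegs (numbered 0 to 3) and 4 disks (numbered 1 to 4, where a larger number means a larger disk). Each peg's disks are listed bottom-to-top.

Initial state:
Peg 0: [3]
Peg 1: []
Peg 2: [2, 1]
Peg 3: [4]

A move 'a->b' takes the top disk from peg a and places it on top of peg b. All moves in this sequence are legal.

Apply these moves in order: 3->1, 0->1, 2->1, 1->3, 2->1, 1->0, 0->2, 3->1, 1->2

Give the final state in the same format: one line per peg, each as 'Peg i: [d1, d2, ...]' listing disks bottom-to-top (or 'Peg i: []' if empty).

Answer: Peg 0: []
Peg 1: [4, 3]
Peg 2: [2, 1]
Peg 3: []

Derivation:
After move 1 (3->1):
Peg 0: [3]
Peg 1: [4]
Peg 2: [2, 1]
Peg 3: []

After move 2 (0->1):
Peg 0: []
Peg 1: [4, 3]
Peg 2: [2, 1]
Peg 3: []

After move 3 (2->1):
Peg 0: []
Peg 1: [4, 3, 1]
Peg 2: [2]
Peg 3: []

After move 4 (1->3):
Peg 0: []
Peg 1: [4, 3]
Peg 2: [2]
Peg 3: [1]

After move 5 (2->1):
Peg 0: []
Peg 1: [4, 3, 2]
Peg 2: []
Peg 3: [1]

After move 6 (1->0):
Peg 0: [2]
Peg 1: [4, 3]
Peg 2: []
Peg 3: [1]

After move 7 (0->2):
Peg 0: []
Peg 1: [4, 3]
Peg 2: [2]
Peg 3: [1]

After move 8 (3->1):
Peg 0: []
Peg 1: [4, 3, 1]
Peg 2: [2]
Peg 3: []

After move 9 (1->2):
Peg 0: []
Peg 1: [4, 3]
Peg 2: [2, 1]
Peg 3: []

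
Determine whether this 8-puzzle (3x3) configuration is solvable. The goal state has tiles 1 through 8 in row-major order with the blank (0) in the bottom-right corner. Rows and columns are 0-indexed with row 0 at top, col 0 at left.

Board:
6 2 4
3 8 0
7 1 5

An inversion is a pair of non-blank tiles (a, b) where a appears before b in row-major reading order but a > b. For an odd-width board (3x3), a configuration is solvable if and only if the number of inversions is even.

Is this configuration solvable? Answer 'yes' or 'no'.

Inversions (pairs i<j in row-major order where tile[i] > tile[j] > 0): 14
14 is even, so the puzzle is solvable.

Answer: yes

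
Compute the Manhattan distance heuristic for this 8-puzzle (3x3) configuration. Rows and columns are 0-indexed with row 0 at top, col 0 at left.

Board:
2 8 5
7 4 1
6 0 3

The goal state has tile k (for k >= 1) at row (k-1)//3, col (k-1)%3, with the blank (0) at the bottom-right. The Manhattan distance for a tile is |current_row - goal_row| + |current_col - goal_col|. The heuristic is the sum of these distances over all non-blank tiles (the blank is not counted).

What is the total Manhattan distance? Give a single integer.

Tile 2: (0,0)->(0,1) = 1
Tile 8: (0,1)->(2,1) = 2
Tile 5: (0,2)->(1,1) = 2
Tile 7: (1,0)->(2,0) = 1
Tile 4: (1,1)->(1,0) = 1
Tile 1: (1,2)->(0,0) = 3
Tile 6: (2,0)->(1,2) = 3
Tile 3: (2,2)->(0,2) = 2
Sum: 1 + 2 + 2 + 1 + 1 + 3 + 3 + 2 = 15

Answer: 15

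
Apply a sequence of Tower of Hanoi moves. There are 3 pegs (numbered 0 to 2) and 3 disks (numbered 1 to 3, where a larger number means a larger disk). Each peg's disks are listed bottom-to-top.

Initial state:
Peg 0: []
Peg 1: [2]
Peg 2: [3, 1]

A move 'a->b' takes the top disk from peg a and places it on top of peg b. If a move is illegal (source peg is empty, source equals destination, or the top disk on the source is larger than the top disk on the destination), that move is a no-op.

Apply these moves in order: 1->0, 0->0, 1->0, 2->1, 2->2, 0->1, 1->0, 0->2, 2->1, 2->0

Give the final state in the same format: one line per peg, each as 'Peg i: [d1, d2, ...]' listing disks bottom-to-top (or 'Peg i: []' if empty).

Answer: Peg 0: [2]
Peg 1: [1]
Peg 2: [3]

Derivation:
After move 1 (1->0):
Peg 0: [2]
Peg 1: []
Peg 2: [3, 1]

After move 2 (0->0):
Peg 0: [2]
Peg 1: []
Peg 2: [3, 1]

After move 3 (1->0):
Peg 0: [2]
Peg 1: []
Peg 2: [3, 1]

After move 4 (2->1):
Peg 0: [2]
Peg 1: [1]
Peg 2: [3]

After move 5 (2->2):
Peg 0: [2]
Peg 1: [1]
Peg 2: [3]

After move 6 (0->1):
Peg 0: [2]
Peg 1: [1]
Peg 2: [3]

After move 7 (1->0):
Peg 0: [2, 1]
Peg 1: []
Peg 2: [3]

After move 8 (0->2):
Peg 0: [2]
Peg 1: []
Peg 2: [3, 1]

After move 9 (2->1):
Peg 0: [2]
Peg 1: [1]
Peg 2: [3]

After move 10 (2->0):
Peg 0: [2]
Peg 1: [1]
Peg 2: [3]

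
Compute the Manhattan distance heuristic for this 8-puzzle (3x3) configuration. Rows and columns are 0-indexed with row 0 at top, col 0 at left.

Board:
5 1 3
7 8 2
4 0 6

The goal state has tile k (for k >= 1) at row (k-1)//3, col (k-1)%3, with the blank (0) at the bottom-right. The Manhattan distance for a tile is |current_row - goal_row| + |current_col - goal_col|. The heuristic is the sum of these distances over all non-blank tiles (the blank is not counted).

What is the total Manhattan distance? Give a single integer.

Tile 5: (0,0)->(1,1) = 2
Tile 1: (0,1)->(0,0) = 1
Tile 3: (0,2)->(0,2) = 0
Tile 7: (1,0)->(2,0) = 1
Tile 8: (1,1)->(2,1) = 1
Tile 2: (1,2)->(0,1) = 2
Tile 4: (2,0)->(1,0) = 1
Tile 6: (2,2)->(1,2) = 1
Sum: 2 + 1 + 0 + 1 + 1 + 2 + 1 + 1 = 9

Answer: 9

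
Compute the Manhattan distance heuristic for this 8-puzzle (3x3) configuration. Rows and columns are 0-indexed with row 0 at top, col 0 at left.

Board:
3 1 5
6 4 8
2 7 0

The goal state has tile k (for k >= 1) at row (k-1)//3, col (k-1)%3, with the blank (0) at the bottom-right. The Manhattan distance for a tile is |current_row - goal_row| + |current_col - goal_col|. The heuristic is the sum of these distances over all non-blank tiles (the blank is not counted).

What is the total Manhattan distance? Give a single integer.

Tile 3: at (0,0), goal (0,2), distance |0-0|+|0-2| = 2
Tile 1: at (0,1), goal (0,0), distance |0-0|+|1-0| = 1
Tile 5: at (0,2), goal (1,1), distance |0-1|+|2-1| = 2
Tile 6: at (1,0), goal (1,2), distance |1-1|+|0-2| = 2
Tile 4: at (1,1), goal (1,0), distance |1-1|+|1-0| = 1
Tile 8: at (1,2), goal (2,1), distance |1-2|+|2-1| = 2
Tile 2: at (2,0), goal (0,1), distance |2-0|+|0-1| = 3
Tile 7: at (2,1), goal (2,0), distance |2-2|+|1-0| = 1
Sum: 2 + 1 + 2 + 2 + 1 + 2 + 3 + 1 = 14

Answer: 14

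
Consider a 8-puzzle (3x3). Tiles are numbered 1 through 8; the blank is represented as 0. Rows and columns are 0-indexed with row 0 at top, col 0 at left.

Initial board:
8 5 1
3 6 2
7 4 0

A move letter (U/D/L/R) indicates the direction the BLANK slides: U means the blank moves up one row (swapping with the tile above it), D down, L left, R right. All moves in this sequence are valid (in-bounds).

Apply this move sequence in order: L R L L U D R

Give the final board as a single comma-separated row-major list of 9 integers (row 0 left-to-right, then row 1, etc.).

Answer: 8, 5, 1, 3, 6, 2, 7, 0, 4

Derivation:
After move 1 (L):
8 5 1
3 6 2
7 0 4

After move 2 (R):
8 5 1
3 6 2
7 4 0

After move 3 (L):
8 5 1
3 6 2
7 0 4

After move 4 (L):
8 5 1
3 6 2
0 7 4

After move 5 (U):
8 5 1
0 6 2
3 7 4

After move 6 (D):
8 5 1
3 6 2
0 7 4

After move 7 (R):
8 5 1
3 6 2
7 0 4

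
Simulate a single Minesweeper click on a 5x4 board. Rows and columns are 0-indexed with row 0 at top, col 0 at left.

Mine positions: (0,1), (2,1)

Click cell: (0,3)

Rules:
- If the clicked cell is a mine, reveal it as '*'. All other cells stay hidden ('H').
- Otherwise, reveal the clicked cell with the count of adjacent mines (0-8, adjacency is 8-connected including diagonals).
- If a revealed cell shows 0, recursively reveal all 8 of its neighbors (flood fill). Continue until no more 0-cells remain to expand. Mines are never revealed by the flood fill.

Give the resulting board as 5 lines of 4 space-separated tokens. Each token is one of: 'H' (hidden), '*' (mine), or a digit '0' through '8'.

H H 1 0
H H 2 0
H H 1 0
1 1 1 0
0 0 0 0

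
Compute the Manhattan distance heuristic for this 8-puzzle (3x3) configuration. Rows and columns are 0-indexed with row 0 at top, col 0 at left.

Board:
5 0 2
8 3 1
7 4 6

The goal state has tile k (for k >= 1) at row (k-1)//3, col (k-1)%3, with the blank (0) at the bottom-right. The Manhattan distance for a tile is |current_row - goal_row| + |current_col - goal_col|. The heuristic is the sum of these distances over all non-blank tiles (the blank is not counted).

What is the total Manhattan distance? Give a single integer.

Tile 5: (0,0)->(1,1) = 2
Tile 2: (0,2)->(0,1) = 1
Tile 8: (1,0)->(2,1) = 2
Tile 3: (1,1)->(0,2) = 2
Tile 1: (1,2)->(0,0) = 3
Tile 7: (2,0)->(2,0) = 0
Tile 4: (2,1)->(1,0) = 2
Tile 6: (2,2)->(1,2) = 1
Sum: 2 + 1 + 2 + 2 + 3 + 0 + 2 + 1 = 13

Answer: 13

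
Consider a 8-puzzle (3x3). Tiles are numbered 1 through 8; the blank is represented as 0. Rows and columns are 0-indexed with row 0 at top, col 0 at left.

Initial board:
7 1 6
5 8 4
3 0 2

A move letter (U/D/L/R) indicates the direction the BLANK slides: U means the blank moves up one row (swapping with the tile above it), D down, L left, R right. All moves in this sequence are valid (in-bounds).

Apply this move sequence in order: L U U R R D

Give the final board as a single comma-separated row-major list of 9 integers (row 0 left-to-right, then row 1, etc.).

After move 1 (L):
7 1 6
5 8 4
0 3 2

After move 2 (U):
7 1 6
0 8 4
5 3 2

After move 3 (U):
0 1 6
7 8 4
5 3 2

After move 4 (R):
1 0 6
7 8 4
5 3 2

After move 5 (R):
1 6 0
7 8 4
5 3 2

After move 6 (D):
1 6 4
7 8 0
5 3 2

Answer: 1, 6, 4, 7, 8, 0, 5, 3, 2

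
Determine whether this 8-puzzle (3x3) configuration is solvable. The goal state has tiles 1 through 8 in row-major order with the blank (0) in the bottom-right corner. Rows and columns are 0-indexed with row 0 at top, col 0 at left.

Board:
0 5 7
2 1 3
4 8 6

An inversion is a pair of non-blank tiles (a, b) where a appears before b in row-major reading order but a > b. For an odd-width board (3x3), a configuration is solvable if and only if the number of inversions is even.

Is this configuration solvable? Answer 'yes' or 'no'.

Answer: no

Derivation:
Inversions (pairs i<j in row-major order where tile[i] > tile[j] > 0): 11
11 is odd, so the puzzle is not solvable.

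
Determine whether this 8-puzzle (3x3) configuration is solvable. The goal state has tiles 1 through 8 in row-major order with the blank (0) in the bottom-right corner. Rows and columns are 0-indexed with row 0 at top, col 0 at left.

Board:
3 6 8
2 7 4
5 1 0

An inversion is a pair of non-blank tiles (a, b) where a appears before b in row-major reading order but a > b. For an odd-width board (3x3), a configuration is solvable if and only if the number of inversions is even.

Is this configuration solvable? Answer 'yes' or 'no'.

Answer: no

Derivation:
Inversions (pairs i<j in row-major order where tile[i] > tile[j] > 0): 17
17 is odd, so the puzzle is not solvable.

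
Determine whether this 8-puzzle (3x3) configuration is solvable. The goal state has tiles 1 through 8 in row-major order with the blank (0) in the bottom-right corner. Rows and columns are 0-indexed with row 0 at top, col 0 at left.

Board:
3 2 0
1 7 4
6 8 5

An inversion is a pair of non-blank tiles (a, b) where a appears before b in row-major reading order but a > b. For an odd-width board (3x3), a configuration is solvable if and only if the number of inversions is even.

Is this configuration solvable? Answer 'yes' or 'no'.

Inversions (pairs i<j in row-major order where tile[i] > tile[j] > 0): 8
8 is even, so the puzzle is solvable.

Answer: yes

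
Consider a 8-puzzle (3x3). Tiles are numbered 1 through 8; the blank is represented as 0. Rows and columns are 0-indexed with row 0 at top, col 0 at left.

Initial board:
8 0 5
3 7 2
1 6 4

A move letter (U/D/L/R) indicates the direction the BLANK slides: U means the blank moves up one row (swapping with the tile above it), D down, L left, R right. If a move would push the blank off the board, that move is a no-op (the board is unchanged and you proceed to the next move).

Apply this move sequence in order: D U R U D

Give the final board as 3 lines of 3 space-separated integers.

Answer: 8 5 2
3 7 0
1 6 4

Derivation:
After move 1 (D):
8 7 5
3 0 2
1 6 4

After move 2 (U):
8 0 5
3 7 2
1 6 4

After move 3 (R):
8 5 0
3 7 2
1 6 4

After move 4 (U):
8 5 0
3 7 2
1 6 4

After move 5 (D):
8 5 2
3 7 0
1 6 4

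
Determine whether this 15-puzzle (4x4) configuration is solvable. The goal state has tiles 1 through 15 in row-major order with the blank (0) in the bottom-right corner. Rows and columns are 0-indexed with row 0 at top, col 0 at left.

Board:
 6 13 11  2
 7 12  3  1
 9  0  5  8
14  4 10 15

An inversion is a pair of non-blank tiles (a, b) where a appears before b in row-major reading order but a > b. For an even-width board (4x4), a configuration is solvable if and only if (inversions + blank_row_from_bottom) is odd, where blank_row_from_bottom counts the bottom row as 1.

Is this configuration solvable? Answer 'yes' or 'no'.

Answer: yes

Derivation:
Inversions: 45
Blank is in row 2 (0-indexed from top), which is row 2 counting from the bottom (bottom = 1).
45 + 2 = 47, which is odd, so the puzzle is solvable.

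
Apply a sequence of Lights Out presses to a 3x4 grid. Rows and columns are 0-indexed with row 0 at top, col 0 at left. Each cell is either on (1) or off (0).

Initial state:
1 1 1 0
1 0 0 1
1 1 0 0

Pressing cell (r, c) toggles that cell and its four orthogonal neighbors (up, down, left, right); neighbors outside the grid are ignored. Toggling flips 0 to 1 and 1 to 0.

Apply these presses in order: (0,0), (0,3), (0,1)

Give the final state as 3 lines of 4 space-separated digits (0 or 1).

Answer: 1 1 1 1
0 1 0 0
1 1 0 0

Derivation:
After press 1 at (0,0):
0 0 1 0
0 0 0 1
1 1 0 0

After press 2 at (0,3):
0 0 0 1
0 0 0 0
1 1 0 0

After press 3 at (0,1):
1 1 1 1
0 1 0 0
1 1 0 0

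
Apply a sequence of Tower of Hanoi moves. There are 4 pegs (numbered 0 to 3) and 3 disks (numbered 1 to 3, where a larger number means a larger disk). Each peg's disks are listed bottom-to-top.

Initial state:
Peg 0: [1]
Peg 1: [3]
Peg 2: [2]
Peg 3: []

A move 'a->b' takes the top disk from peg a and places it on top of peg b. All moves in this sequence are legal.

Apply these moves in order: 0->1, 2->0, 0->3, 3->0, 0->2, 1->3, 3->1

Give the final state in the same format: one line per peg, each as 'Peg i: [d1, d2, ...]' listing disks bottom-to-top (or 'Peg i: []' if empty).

After move 1 (0->1):
Peg 0: []
Peg 1: [3, 1]
Peg 2: [2]
Peg 3: []

After move 2 (2->0):
Peg 0: [2]
Peg 1: [3, 1]
Peg 2: []
Peg 3: []

After move 3 (0->3):
Peg 0: []
Peg 1: [3, 1]
Peg 2: []
Peg 3: [2]

After move 4 (3->0):
Peg 0: [2]
Peg 1: [3, 1]
Peg 2: []
Peg 3: []

After move 5 (0->2):
Peg 0: []
Peg 1: [3, 1]
Peg 2: [2]
Peg 3: []

After move 6 (1->3):
Peg 0: []
Peg 1: [3]
Peg 2: [2]
Peg 3: [1]

After move 7 (3->1):
Peg 0: []
Peg 1: [3, 1]
Peg 2: [2]
Peg 3: []

Answer: Peg 0: []
Peg 1: [3, 1]
Peg 2: [2]
Peg 3: []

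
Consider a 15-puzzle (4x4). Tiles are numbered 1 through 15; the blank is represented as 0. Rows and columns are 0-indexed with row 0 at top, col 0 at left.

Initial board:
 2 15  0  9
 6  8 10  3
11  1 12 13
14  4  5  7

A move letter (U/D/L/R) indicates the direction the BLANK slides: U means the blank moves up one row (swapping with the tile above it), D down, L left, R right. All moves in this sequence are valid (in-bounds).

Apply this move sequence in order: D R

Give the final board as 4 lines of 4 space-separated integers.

After move 1 (D):
 2 15 10  9
 6  8  0  3
11  1 12 13
14  4  5  7

After move 2 (R):
 2 15 10  9
 6  8  3  0
11  1 12 13
14  4  5  7

Answer:  2 15 10  9
 6  8  3  0
11  1 12 13
14  4  5  7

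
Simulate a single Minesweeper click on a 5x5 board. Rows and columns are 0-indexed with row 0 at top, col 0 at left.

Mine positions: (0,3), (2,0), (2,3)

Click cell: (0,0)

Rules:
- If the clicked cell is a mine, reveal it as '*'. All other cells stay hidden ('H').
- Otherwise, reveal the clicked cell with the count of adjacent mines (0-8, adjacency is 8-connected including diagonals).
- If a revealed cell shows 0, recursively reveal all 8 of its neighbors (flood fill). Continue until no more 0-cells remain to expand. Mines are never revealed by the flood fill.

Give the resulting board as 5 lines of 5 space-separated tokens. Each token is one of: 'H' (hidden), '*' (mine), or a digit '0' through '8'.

0 0 1 H H
1 1 2 H H
H H H H H
H H H H H
H H H H H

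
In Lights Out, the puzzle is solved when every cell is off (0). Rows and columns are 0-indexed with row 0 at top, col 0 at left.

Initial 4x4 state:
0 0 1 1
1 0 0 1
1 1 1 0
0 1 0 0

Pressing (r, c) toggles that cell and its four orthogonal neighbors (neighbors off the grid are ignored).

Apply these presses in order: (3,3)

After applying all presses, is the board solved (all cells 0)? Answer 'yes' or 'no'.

Answer: no

Derivation:
After press 1 at (3,3):
0 0 1 1
1 0 0 1
1 1 1 1
0 1 1 1

Lights still on: 11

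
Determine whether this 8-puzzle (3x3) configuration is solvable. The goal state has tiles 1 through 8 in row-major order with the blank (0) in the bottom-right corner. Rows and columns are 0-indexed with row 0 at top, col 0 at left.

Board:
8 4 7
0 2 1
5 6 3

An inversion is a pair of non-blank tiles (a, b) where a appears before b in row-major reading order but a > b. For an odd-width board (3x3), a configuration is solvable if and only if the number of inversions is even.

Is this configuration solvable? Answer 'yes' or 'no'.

Answer: yes

Derivation:
Inversions (pairs i<j in row-major order where tile[i] > tile[j] > 0): 18
18 is even, so the puzzle is solvable.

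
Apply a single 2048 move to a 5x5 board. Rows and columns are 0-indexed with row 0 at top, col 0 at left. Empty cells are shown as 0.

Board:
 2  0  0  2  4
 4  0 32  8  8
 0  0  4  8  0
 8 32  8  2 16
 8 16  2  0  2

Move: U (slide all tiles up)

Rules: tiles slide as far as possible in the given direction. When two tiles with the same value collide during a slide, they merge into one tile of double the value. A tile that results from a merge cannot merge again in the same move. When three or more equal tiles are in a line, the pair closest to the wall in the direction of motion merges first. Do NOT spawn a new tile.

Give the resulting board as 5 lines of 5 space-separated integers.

Slide up:
col 0: [2, 4, 0, 8, 8] -> [2, 4, 16, 0, 0]
col 1: [0, 0, 0, 32, 16] -> [32, 16, 0, 0, 0]
col 2: [0, 32, 4, 8, 2] -> [32, 4, 8, 2, 0]
col 3: [2, 8, 8, 2, 0] -> [2, 16, 2, 0, 0]
col 4: [4, 8, 0, 16, 2] -> [4, 8, 16, 2, 0]

Answer:  2 32 32  2  4
 4 16  4 16  8
16  0  8  2 16
 0  0  2  0  2
 0  0  0  0  0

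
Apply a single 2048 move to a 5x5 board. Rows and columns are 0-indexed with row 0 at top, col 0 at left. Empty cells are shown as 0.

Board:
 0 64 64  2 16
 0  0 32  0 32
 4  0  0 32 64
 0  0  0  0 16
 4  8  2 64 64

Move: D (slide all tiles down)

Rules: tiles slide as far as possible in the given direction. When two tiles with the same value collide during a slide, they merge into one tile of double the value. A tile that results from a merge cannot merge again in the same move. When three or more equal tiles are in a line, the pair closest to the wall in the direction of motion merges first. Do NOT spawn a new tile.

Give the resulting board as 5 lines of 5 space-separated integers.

Slide down:
col 0: [0, 0, 4, 0, 4] -> [0, 0, 0, 0, 8]
col 1: [64, 0, 0, 0, 8] -> [0, 0, 0, 64, 8]
col 2: [64, 32, 0, 0, 2] -> [0, 0, 64, 32, 2]
col 3: [2, 0, 32, 0, 64] -> [0, 0, 2, 32, 64]
col 4: [16, 32, 64, 16, 64] -> [16, 32, 64, 16, 64]

Answer:  0  0  0  0 16
 0  0  0  0 32
 0  0 64  2 64
 0 64 32 32 16
 8  8  2 64 64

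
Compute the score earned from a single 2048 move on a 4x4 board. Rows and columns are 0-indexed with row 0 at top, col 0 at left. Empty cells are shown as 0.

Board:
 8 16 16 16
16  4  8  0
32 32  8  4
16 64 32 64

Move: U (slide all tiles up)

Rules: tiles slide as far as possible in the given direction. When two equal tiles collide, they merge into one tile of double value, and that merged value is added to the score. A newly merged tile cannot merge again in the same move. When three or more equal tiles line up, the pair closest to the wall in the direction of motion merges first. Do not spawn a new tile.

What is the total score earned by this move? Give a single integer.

Slide up:
col 0: [8, 16, 32, 16] -> [8, 16, 32, 16]  score +0 (running 0)
col 1: [16, 4, 32, 64] -> [16, 4, 32, 64]  score +0 (running 0)
col 2: [16, 8, 8, 32] -> [16, 16, 32, 0]  score +16 (running 16)
col 3: [16, 0, 4, 64] -> [16, 4, 64, 0]  score +0 (running 16)
Board after move:
 8 16 16 16
16  4 16  4
32 32 32 64
16 64  0  0

Answer: 16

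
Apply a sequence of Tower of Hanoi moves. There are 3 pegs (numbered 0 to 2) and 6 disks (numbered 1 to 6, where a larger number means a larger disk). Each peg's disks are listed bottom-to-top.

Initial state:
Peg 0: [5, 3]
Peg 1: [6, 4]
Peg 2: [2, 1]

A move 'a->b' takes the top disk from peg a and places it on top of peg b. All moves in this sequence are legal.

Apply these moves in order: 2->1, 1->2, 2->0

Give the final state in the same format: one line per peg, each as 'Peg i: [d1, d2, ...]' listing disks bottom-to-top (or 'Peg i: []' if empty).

After move 1 (2->1):
Peg 0: [5, 3]
Peg 1: [6, 4, 1]
Peg 2: [2]

After move 2 (1->2):
Peg 0: [5, 3]
Peg 1: [6, 4]
Peg 2: [2, 1]

After move 3 (2->0):
Peg 0: [5, 3, 1]
Peg 1: [6, 4]
Peg 2: [2]

Answer: Peg 0: [5, 3, 1]
Peg 1: [6, 4]
Peg 2: [2]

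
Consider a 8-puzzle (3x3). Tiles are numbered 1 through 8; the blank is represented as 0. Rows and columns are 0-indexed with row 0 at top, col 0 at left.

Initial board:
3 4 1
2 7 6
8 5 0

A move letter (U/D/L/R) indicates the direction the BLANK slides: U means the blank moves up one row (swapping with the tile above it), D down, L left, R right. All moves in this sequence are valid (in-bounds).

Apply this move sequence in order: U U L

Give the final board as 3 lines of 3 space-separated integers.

After move 1 (U):
3 4 1
2 7 0
8 5 6

After move 2 (U):
3 4 0
2 7 1
8 5 6

After move 3 (L):
3 0 4
2 7 1
8 5 6

Answer: 3 0 4
2 7 1
8 5 6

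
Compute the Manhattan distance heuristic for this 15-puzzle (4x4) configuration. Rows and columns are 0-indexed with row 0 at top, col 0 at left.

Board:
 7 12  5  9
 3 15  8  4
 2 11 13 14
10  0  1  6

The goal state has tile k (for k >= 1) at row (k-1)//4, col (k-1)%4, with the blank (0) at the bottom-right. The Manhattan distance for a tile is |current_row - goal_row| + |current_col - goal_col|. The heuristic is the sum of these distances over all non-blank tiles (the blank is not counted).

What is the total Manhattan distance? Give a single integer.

Answer: 44

Derivation:
Tile 7: at (0,0), goal (1,2), distance |0-1|+|0-2| = 3
Tile 12: at (0,1), goal (2,3), distance |0-2|+|1-3| = 4
Tile 5: at (0,2), goal (1,0), distance |0-1|+|2-0| = 3
Tile 9: at (0,3), goal (2,0), distance |0-2|+|3-0| = 5
Tile 3: at (1,0), goal (0,2), distance |1-0|+|0-2| = 3
Tile 15: at (1,1), goal (3,2), distance |1-3|+|1-2| = 3
Tile 8: at (1,2), goal (1,3), distance |1-1|+|2-3| = 1
Tile 4: at (1,3), goal (0,3), distance |1-0|+|3-3| = 1
Tile 2: at (2,0), goal (0,1), distance |2-0|+|0-1| = 3
Tile 11: at (2,1), goal (2,2), distance |2-2|+|1-2| = 1
Tile 13: at (2,2), goal (3,0), distance |2-3|+|2-0| = 3
Tile 14: at (2,3), goal (3,1), distance |2-3|+|3-1| = 3
Tile 10: at (3,0), goal (2,1), distance |3-2|+|0-1| = 2
Tile 1: at (3,2), goal (0,0), distance |3-0|+|2-0| = 5
Tile 6: at (3,3), goal (1,1), distance |3-1|+|3-1| = 4
Sum: 3 + 4 + 3 + 5 + 3 + 3 + 1 + 1 + 3 + 1 + 3 + 3 + 2 + 5 + 4 = 44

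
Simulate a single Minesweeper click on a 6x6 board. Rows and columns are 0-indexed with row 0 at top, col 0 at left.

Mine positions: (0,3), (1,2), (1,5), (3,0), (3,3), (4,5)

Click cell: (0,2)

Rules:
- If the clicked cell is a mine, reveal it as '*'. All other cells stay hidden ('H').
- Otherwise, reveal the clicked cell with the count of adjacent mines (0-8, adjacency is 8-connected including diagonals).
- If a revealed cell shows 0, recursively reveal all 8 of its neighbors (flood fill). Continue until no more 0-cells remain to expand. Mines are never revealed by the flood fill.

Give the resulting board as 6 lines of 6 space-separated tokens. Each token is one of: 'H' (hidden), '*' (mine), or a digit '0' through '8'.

H H 2 H H H
H H H H H H
H H H H H H
H H H H H H
H H H H H H
H H H H H H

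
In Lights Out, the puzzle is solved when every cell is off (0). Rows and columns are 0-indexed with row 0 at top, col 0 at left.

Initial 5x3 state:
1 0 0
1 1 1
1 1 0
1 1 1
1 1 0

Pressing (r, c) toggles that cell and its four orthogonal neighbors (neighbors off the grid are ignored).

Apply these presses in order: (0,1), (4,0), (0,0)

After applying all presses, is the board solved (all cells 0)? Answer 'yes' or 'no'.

Answer: no

Derivation:
After press 1 at (0,1):
0 1 1
1 0 1
1 1 0
1 1 1
1 1 0

After press 2 at (4,0):
0 1 1
1 0 1
1 1 0
0 1 1
0 0 0

After press 3 at (0,0):
1 0 1
0 0 1
1 1 0
0 1 1
0 0 0

Lights still on: 7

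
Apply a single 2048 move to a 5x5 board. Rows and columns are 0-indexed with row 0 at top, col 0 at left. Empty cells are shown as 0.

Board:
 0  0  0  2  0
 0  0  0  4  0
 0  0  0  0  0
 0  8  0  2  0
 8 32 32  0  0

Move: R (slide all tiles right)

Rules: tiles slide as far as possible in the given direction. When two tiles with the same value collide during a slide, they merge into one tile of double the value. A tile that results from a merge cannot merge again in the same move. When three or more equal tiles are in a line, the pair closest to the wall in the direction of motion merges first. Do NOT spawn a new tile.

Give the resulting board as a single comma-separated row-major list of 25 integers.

Slide right:
row 0: [0, 0, 0, 2, 0] -> [0, 0, 0, 0, 2]
row 1: [0, 0, 0, 4, 0] -> [0, 0, 0, 0, 4]
row 2: [0, 0, 0, 0, 0] -> [0, 0, 0, 0, 0]
row 3: [0, 8, 0, 2, 0] -> [0, 0, 0, 8, 2]
row 4: [8, 32, 32, 0, 0] -> [0, 0, 0, 8, 64]

Answer: 0, 0, 0, 0, 2, 0, 0, 0, 0, 4, 0, 0, 0, 0, 0, 0, 0, 0, 8, 2, 0, 0, 0, 8, 64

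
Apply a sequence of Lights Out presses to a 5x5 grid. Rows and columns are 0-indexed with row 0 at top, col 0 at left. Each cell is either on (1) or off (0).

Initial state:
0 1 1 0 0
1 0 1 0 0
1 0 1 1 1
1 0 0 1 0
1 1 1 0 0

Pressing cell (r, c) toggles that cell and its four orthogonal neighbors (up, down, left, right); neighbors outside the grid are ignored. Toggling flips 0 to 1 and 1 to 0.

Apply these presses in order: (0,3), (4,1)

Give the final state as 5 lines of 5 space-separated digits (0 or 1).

Answer: 0 1 0 1 1
1 0 1 1 0
1 0 1 1 1
1 1 0 1 0
0 0 0 0 0

Derivation:
After press 1 at (0,3):
0 1 0 1 1
1 0 1 1 0
1 0 1 1 1
1 0 0 1 0
1 1 1 0 0

After press 2 at (4,1):
0 1 0 1 1
1 0 1 1 0
1 0 1 1 1
1 1 0 1 0
0 0 0 0 0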